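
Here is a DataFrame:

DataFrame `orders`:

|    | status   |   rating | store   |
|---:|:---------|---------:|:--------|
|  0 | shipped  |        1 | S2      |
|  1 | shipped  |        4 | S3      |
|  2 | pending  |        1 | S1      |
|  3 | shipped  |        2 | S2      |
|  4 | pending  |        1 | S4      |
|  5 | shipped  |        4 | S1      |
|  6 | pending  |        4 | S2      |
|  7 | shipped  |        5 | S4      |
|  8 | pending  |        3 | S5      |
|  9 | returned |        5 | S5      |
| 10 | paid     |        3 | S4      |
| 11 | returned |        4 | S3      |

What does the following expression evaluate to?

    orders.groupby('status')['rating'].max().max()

5

group by status, max of rating:
status
paid        3
pending     4
returned    5
shipped     5
Name: rating, dtype: int64
The max of the resulting series is 5.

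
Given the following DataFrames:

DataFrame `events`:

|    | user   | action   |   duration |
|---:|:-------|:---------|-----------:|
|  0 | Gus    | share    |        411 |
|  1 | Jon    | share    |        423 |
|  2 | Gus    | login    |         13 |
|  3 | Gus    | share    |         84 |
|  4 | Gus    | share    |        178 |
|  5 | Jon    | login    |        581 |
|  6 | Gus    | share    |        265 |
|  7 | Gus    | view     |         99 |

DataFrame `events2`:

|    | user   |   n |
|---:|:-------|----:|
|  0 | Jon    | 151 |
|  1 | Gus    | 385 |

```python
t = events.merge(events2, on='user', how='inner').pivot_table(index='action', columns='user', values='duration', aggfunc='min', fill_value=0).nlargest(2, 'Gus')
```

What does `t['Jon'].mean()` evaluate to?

211.5

merge on 'user' (how='inner') → 8 rows:
  user action  duration    n
0  Gus  share       411  385
1  Jon  share       423  151
2  Gus  login        13  385
3  Gus  share        84  385
4  Gus  share       178  385
5  Jon  login       581  151
6  Gus  share       265  385
7  Gus   view        99  385
pivot: rows=action, cols=user, min(duration):
user    Gus  Jon
action          
login    13  581
share    84  423
view     99    0
take 2 rows with largest Gus:
user    Gus  Jon
action          
view     99    0
share    84  423
Hence 211.5.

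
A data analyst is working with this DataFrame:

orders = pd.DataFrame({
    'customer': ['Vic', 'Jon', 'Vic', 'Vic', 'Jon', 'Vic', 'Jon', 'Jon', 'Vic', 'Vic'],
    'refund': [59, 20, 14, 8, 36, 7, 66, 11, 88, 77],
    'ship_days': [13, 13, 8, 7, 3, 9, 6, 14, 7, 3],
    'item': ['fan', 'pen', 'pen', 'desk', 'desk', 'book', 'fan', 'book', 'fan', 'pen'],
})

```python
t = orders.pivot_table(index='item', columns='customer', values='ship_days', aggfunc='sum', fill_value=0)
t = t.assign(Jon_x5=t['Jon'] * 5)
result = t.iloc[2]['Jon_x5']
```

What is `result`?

pivot: rows=item, cols=customer, sum(ship_days):
customer  Jon  Vic
item              
book       14    9
desk        3    7
fan         6   20
pen        13   11
add column Jon_x5 = t['Jon'] * 5:
customer  Jon  Vic  Jon_x5
item                      
book       14    9      70
desk        3    7      15
fan         6   20      30
pen        13   11      65
The value at position 2, column 'Jon_x5' is 30.

30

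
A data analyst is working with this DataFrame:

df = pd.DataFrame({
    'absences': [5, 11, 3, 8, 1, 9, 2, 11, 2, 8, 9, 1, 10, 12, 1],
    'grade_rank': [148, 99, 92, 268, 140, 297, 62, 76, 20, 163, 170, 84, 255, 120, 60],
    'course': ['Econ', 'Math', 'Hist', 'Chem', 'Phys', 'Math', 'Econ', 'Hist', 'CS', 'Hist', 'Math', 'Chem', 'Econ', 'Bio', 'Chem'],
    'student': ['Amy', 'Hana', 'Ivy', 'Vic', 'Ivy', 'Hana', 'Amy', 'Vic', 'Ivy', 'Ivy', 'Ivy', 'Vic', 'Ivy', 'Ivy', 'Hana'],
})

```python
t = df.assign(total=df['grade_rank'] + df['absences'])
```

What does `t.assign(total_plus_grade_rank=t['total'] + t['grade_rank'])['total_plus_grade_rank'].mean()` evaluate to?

add column total = df['grade_rank'] + df['absences']:
    absences  grade_rank course student  total
0          5         148   Econ     Amy    153
1         11          99   Math    Hana    110
2          3          92   Hist     Ivy     95
3          8         268   Chem     Vic    276
4          1         140   Phys     Ivy    141
5          9         297   Math    Hana    306
6          2          62   Econ     Amy     64
7         11          76   Hist     Vic     87
8          2          20     CS     Ivy     22
9          8         163   Hist     Ivy    171
10         9         170   Math     Ivy    179
11         1          84   Chem     Vic     85
12        10         255   Econ     Ivy    265
13        12         120    Bio     Ivy    132
14         1          60   Chem    Hana     61
add column total_plus_grade_rank = t['total'] + t['grade_rank']:
    absences  grade_rank course student  total  total_plus_grade_rank
0          5         148   Econ     Amy    153                    301
1         11          99   Math    Hana    110                    209
2          3          92   Hist     Ivy     95                    187
3          8         268   Chem     Vic    276                    544
4          1         140   Phys     Ivy    141                    281
5          9         297   Math    Hana    306                    603
6          2          62   Econ     Amy     64                    126
7         11          76   Hist     Vic     87                    163
8          2          20     CS     Ivy     22                     42
9          8         163   Hist     Ivy    171                    334
10         9         170   Math     Ivy    179                    349
11         1          84   Chem     Vic     85                    169
12        10         255   Econ     Ivy    265                    520
13        12         120    Bio     Ivy    132                    252
14         1          60   Chem    Hana     61                    121

280.066666667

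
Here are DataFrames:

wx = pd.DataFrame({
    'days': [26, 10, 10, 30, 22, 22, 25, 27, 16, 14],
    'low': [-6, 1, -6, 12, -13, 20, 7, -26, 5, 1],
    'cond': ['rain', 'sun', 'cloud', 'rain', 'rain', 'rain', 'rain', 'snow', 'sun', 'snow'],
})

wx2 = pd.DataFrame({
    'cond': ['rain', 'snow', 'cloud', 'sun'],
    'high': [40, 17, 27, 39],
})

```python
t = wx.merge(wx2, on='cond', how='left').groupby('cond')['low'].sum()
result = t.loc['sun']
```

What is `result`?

merge on 'cond' (how='left') → 10 rows:
   days  low   cond  high
0    26   -6   rain    40
1    10    1    sun    39
2    10   -6  cloud    27
3    30   12   rain    40
4    22  -13   rain    40
5    22   20   rain    40
6    25    7   rain    40
7    27  -26   snow    17
8    16    5    sun    39
9    14    1   snow    17
group by cond, sum of low:
cond
cloud    -6
rain     20
snow    -25
sun       6
Name: low, dtype: int64
The value at index 'sun' is 6.

6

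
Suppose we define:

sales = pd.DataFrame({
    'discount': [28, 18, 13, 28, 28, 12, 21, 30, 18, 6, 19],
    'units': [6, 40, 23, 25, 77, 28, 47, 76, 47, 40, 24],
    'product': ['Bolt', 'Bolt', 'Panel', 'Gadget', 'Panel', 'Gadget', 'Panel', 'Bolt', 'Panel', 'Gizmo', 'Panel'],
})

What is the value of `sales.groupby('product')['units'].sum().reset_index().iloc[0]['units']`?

122

group by product, sum of units:
product
Bolt      122
Gadget     53
Gizmo      40
Panel     218
Name: units, dtype: int64
reset_index():
  product  units
0    Bolt    122
1  Gadget     53
2   Gizmo     40
3   Panel    218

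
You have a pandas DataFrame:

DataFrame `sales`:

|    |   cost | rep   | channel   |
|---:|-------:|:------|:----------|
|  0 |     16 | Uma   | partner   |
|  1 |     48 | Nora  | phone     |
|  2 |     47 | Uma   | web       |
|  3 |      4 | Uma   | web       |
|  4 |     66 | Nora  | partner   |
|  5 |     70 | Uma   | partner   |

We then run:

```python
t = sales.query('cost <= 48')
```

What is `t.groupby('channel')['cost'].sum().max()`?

filter rows where cost <= 48:
   cost   rep  channel
0    16   Uma  partner
1    48  Nora    phone
2    47   Uma      web
3     4   Uma      web
group by channel, sum of cost:
channel
partner    16
phone      48
web        51
Name: cost, dtype: int64

51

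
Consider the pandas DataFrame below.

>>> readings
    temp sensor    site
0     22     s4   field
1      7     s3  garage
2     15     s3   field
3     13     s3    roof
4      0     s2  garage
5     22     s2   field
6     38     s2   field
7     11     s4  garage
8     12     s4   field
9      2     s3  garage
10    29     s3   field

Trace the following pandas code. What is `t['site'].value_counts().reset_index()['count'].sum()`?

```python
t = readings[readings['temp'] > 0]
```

10

filter rows where temp > 0:
    temp sensor    site
0     22     s4   field
1      7     s3  garage
2     15     s3   field
3     13     s3    roof
5     22     s2   field
6     38     s2   field
7     11     s4  garage
8     12     s4   field
9      2     s3  garage
10    29     s3   field
value_counts of site:
site
field     6
garage    3
roof      1
Name: count, dtype: int64
reset_index():
     site  count
0   field      6
1  garage      3
2    roof      1
Finally, sum of column 'count' = 10.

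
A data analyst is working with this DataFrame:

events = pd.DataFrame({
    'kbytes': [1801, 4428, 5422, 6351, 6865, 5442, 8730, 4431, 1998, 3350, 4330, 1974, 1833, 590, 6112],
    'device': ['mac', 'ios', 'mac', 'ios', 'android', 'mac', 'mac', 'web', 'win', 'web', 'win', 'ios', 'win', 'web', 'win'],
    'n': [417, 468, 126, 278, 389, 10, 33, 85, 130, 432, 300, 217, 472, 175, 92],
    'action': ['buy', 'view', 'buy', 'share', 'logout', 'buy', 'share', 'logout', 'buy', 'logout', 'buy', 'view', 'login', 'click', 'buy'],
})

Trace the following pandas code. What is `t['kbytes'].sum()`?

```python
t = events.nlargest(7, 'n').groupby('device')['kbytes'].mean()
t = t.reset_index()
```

20487.0

take 7 rows with largest n:
    kbytes   device    n  action
12    1833      win  472   login
1     4428      ios  468    view
9     3350      web  432  logout
0     1801      mac  417     buy
4     6865  android  389  logout
10    4330      win  300     buy
3     6351      ios  278   share
group by device, mean of kbytes:
device
android    6865.0
ios        5389.5
mac        1801.0
web        3350.0
win        3081.5
Name: kbytes, dtype: float64
reset_index():
    device  kbytes
0  android  6865.0
1      ios  5389.5
2      mac  1801.0
3      web  3350.0
4      win  3081.5
sum of column 'kbytes' → 20487.0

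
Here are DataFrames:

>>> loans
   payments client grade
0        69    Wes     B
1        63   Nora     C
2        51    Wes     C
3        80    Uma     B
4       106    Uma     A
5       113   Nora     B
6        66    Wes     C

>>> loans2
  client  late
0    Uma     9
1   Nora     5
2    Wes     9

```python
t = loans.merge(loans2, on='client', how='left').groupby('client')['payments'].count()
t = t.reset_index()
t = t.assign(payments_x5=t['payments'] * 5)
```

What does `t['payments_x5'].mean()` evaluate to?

merge on 'client' (how='left') → 7 rows:
   payments client grade  late
0        69    Wes     B     9
1        63   Nora     C     5
2        51    Wes     C     9
3        80    Uma     B     9
4       106    Uma     A     9
5       113   Nora     B     5
6        66    Wes     C     9
group by client, count of payments:
client
Nora    2
Uma     2
Wes     3
Name: payments, dtype: int64
reset_index():
  client  payments
0   Nora         2
1    Uma         2
2    Wes         3
add column payments_x5 = t['payments'] * 5:
  client  payments  payments_x5
0   Nora         2           10
1    Uma         2           10
2    Wes         3           15

11.6666666667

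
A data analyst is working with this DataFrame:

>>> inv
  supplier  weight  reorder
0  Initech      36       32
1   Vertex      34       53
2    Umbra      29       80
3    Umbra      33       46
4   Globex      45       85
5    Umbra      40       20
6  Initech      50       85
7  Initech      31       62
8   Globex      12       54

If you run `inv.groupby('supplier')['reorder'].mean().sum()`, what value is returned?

230.833333333

group by supplier, mean of reorder:
supplier
Globex     69.500000
Initech    59.666667
Umbra      48.666667
Vertex     53.000000
Name: reorder, dtype: float64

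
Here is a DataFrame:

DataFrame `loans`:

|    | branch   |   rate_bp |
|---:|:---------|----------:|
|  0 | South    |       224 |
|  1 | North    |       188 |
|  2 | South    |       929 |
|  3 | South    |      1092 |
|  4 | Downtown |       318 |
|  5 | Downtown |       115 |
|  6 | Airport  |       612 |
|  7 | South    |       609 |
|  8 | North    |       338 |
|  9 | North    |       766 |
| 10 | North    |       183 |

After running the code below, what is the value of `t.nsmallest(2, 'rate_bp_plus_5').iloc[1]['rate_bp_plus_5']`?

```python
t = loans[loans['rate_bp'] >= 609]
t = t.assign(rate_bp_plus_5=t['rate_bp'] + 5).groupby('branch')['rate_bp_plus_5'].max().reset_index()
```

filter rows where rate_bp >= 609:
    branch  rate_bp
2    South      929
3    South     1092
6  Airport      612
7    South      609
9    North      766
add column rate_bp_plus_5 = t['rate_bp'] + 5:
    branch  rate_bp  rate_bp_plus_5
2    South      929             934
3    South     1092            1097
6  Airport      612             617
7    South      609             614
9    North      766             771
group by branch, max of rate_bp_plus_5:
branch
Airport     617
North       771
South      1097
Name: rate_bp_plus_5, dtype: int64
reset_index():
    branch  rate_bp_plus_5
0  Airport             617
1    North             771
2    South            1097
take 2 rows with smallest rate_bp_plus_5:
    branch  rate_bp_plus_5
0  Airport             617
1    North             771
So iloc[1]['rate_bp_plus_5'] = 771.

771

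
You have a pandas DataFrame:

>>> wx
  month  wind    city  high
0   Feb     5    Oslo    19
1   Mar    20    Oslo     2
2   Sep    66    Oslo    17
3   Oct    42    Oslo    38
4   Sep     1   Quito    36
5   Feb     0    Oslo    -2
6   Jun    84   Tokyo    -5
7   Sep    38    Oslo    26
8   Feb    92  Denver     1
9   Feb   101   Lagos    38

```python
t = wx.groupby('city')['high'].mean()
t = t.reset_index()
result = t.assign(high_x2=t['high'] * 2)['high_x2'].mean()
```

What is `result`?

group by city, mean of high:
city
Denver     1.000000
Lagos     38.000000
Oslo      16.666667
Quito     36.000000
Tokyo     -5.000000
Name: high, dtype: float64
reset_index():
     city       high
0  Denver   1.000000
1   Lagos  38.000000
2    Oslo  16.666667
3   Quito  36.000000
4   Tokyo  -5.000000
add column high_x2 = t['high'] * 2:
     city       high    high_x2
0  Denver   1.000000   2.000000
1   Lagos  38.000000  76.000000
2    Oslo  16.666667  33.333333
3   Quito  36.000000  72.000000
4   Tokyo  -5.000000 -10.000000

34.6666666667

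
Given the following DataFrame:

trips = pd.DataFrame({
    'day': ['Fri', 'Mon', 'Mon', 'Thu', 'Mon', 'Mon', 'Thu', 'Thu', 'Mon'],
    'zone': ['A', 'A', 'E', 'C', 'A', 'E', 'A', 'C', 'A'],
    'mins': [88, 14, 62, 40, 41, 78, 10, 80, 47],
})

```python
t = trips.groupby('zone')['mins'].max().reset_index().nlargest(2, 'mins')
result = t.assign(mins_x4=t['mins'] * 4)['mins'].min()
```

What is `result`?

group by zone, max of mins:
zone
A    88
C    80
E    78
Name: mins, dtype: int64
reset_index():
  zone  mins
0    A    88
1    C    80
2    E    78
take 2 rows with largest mins:
  zone  mins
0    A    88
1    C    80
add column mins_x4 = t['mins'] * 4:
  zone  mins  mins_x4
0    A    88      352
1    C    80      320
So min() = 80.

80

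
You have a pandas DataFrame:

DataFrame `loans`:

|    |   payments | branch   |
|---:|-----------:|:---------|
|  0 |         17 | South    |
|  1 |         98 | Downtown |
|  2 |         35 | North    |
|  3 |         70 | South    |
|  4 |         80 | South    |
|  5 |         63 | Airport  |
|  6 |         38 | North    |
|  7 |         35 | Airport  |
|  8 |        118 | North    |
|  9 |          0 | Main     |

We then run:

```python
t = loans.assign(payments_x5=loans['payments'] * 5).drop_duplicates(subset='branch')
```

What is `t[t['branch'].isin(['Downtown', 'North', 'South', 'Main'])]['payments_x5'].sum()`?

750

add column payments_x5 = loans['payments'] * 5:
   payments    branch  payments_x5
0        17     South           85
1        98  Downtown          490
2        35     North          175
3        70     South          350
4        80     South          400
5        63   Airport          315
6        38     North          190
7        35   Airport          175
8       118     North          590
9         0      Main            0
drop duplicate branch (keep=first):
   payments    branch  payments_x5
0        17     South           85
1        98  Downtown          490
2        35     North          175
5        63   Airport          315
9         0      Main            0
filter rows where branch in ['Downtown', 'North', 'South', 'Main']:
   payments    branch  payments_x5
0        17     South           85
1        98  Downtown          490
2        35     North          175
9         0      Main            0
So sum() = 750.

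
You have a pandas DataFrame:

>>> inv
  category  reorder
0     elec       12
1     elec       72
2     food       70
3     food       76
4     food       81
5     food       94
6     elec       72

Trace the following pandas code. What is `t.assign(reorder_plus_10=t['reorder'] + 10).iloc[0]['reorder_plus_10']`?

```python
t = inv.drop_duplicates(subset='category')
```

drop duplicate category (keep=first):
  category  reorder
0     elec       12
2     food       70
add column reorder_plus_10 = t['reorder'] + 10:
  category  reorder  reorder_plus_10
0     elec       12               22
2     food       70               80
Reading off the value at position 0, column 'reorder_plus_10', we get 22.

22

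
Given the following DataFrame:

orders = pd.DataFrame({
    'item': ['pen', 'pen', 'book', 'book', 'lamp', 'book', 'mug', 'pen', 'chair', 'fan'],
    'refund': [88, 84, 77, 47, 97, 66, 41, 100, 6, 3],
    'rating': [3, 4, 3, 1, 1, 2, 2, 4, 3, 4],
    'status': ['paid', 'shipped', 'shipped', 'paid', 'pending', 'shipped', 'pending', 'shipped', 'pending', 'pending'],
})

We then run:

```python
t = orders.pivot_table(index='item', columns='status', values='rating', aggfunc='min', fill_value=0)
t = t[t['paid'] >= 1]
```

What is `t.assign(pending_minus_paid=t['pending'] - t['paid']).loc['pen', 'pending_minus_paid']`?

-3

pivot: rows=item, cols=status, min(rating):
status  paid  pending  shipped
item                          
book       1        0        2
chair      0        3        0
fan        0        4        0
lamp       0        1        0
mug        0        2        0
pen        3        0        4
filter rows where paid >= 1:
status  paid  pending  shipped
item                          
book       1        0        2
pen        3        0        4
add column pending_minus_paid = t['pending'] - t['paid']:
status  paid  pending  shipped  pending_minus_paid
item                                              
book       1        0        2                  -1
pen        3        0        4                  -3
Hence -3.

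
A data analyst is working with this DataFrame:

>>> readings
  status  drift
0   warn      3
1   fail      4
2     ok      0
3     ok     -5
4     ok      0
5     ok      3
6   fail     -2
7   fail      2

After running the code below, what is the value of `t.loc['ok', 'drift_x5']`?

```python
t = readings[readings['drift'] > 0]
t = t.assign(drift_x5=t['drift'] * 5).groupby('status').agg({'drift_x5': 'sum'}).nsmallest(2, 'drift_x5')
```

filter rows where drift > 0:
  status  drift
0   warn      3
1   fail      4
5     ok      3
7   fail      2
add column drift_x5 = t['drift'] * 5:
  status  drift  drift_x5
0   warn      3        15
1   fail      4        20
5     ok      3        15
7   fail      2        10
group by status, sum of drift_x5:
        drift_x5
status          
fail          30
ok            15
warn          15
take 2 rows with smallest drift_x5:
        drift_x5
status          
ok            15
warn          15
Taking the value at row 'ok', column 'drift_x5' gives 15.

15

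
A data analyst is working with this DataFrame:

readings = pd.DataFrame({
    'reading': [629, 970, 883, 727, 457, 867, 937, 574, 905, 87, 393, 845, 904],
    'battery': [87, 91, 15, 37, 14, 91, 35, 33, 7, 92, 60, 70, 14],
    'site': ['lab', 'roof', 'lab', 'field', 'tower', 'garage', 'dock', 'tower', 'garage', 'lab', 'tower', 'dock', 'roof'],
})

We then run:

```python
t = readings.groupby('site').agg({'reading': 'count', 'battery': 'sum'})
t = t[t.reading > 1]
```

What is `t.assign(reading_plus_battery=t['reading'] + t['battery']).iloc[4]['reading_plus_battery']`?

110

group by site: count(reading), sum(battery):
        reading  battery
site                    
dock          2      105
field         1       37
garage        2       98
lab           3      194
roof          2      105
tower         3      107
filter rows where reading > 1:
        reading  battery
site                    
dock          2      105
garage        2       98
lab           3      194
roof          2      105
tower         3      107
add column reading_plus_battery = t['reading'] + t['battery']:
        reading  battery  reading_plus_battery
site                                          
dock          2      105                   107
garage        2       98                   100
lab           3      194                   197
roof          2      105                   107
tower         3      107                   110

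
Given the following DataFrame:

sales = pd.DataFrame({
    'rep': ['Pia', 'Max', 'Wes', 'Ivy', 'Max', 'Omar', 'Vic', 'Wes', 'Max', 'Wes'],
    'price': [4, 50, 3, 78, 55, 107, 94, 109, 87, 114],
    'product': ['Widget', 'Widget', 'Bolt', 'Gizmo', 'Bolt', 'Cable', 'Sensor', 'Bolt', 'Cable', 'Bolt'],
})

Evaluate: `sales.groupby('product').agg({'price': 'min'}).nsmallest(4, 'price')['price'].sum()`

group by product, min of price:
         price
product       
Bolt         3
Cable       87
Gizmo       78
Sensor      94
Widget       4
take 4 rows with smallest price:
         price
product       
Bolt         3
Widget       4
Gizmo       78
Cable       87

172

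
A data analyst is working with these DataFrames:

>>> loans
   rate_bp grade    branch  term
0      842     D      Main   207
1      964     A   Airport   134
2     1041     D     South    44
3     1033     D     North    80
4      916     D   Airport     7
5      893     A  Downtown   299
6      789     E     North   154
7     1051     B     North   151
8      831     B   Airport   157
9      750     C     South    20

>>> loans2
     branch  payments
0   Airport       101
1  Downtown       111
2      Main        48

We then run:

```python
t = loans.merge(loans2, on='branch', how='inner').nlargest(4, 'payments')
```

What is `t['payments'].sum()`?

414

merge on 'branch' (how='inner') → 5 rows:
   rate_bp grade    branch  term  payments
0      842     D      Main   207        48
1      964     A   Airport   134       101
2      916     D   Airport     7       101
3      893     A  Downtown   299       111
4      831     B   Airport   157       101
take 4 rows with largest payments:
   rate_bp grade    branch  term  payments
3      893     A  Downtown   299       111
1      964     A   Airport   134       101
2      916     D   Airport     7       101
4      831     B   Airport   157       101
Hence 414.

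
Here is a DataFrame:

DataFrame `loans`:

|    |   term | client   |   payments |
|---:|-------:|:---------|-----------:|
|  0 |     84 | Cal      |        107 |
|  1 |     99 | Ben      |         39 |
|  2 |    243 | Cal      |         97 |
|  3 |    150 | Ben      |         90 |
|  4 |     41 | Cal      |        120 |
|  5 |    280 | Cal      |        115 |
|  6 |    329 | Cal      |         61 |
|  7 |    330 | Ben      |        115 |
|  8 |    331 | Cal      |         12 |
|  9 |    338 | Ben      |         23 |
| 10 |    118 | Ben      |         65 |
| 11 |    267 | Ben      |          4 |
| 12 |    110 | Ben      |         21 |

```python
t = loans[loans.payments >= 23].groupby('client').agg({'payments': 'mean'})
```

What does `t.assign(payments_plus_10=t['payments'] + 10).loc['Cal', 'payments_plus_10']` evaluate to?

110.0

filter rows where payments >= 23:
    term client  payments
0     84    Cal       107
1     99    Ben        39
2    243    Cal        97
3    150    Ben        90
4     41    Cal       120
5    280    Cal       115
6    329    Cal        61
7    330    Ben       115
9    338    Ben        23
10   118    Ben        65
group by client, mean of payments:
        payments
client          
Ben         66.4
Cal        100.0
add column payments_plus_10 = t['payments'] + 10:
        payments  payments_plus_10
client                            
Ben         66.4              76.4
Cal        100.0             110.0
value at row 'Cal', column 'payments_plus_10' → 110.0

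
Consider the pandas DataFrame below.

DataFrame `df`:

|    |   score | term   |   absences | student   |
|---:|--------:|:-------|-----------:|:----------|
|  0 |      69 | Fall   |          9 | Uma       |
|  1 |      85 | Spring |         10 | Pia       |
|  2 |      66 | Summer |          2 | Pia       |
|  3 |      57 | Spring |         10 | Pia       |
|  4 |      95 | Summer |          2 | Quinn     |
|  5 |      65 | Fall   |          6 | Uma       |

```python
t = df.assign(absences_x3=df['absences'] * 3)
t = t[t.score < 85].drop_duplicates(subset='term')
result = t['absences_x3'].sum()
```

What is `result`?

add column absences_x3 = df['absences'] * 3:
   score    term  absences student  absences_x3
0     69    Fall         9     Uma           27
1     85  Spring        10     Pia           30
2     66  Summer         2     Pia            6
3     57  Spring        10     Pia           30
4     95  Summer         2   Quinn            6
5     65    Fall         6     Uma           18
filter rows where score < 85:
   score    term  absences student  absences_x3
0     69    Fall         9     Uma           27
2     66  Summer         2     Pia            6
3     57  Spring        10     Pia           30
5     65    Fall         6     Uma           18
drop duplicate term (keep=first):
   score    term  absences student  absences_x3
0     69    Fall         9     Uma           27
2     66  Summer         2     Pia            6
3     57  Spring        10     Pia           30

63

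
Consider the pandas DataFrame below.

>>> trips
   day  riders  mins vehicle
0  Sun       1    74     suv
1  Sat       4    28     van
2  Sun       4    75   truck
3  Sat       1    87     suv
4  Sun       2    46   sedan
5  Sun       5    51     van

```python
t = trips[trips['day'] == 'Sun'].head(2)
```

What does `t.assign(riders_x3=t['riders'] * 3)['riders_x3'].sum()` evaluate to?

filter rows where day == 'Sun':
   day  riders  mins vehicle
0  Sun       1    74     suv
2  Sun       4    75   truck
4  Sun       2    46   sedan
5  Sun       5    51     van
take first 2 rows:
   day  riders  mins vehicle
0  Sun       1    74     suv
2  Sun       4    75   truck
add column riders_x3 = t['riders'] * 3:
   day  riders  mins vehicle  riders_x3
0  Sun       1    74     suv          3
2  Sun       4    75   truck         12

15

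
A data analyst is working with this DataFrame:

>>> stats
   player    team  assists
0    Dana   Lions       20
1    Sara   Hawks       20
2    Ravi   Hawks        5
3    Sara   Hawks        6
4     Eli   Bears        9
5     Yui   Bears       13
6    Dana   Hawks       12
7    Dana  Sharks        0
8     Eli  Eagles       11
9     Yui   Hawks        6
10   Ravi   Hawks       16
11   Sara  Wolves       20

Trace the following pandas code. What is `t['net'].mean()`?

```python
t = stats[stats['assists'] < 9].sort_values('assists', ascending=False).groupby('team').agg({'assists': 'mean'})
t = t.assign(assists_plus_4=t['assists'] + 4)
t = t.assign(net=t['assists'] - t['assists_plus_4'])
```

filter rows where assists < 9:
  player    team  assists
2   Ravi   Hawks        5
3   Sara   Hawks        6
7   Dana  Sharks        0
9    Yui   Hawks        6
sort by assists descending:
  player    team  assists
3   Sara   Hawks        6
9    Yui   Hawks        6
2   Ravi   Hawks        5
7   Dana  Sharks        0
group by team, mean of assists:
         assists
team            
Hawks   5.666667
Sharks  0.000000
add column assists_plus_4 = t['assists'] + 4:
         assists  assists_plus_4
team                            
Hawks   5.666667        9.666667
Sharks  0.000000        4.000000
add column net = t['assists'] - t['assists_plus_4']:
         assists  assists_plus_4  net
team                                 
Hawks   5.666667        9.666667 -4.0
Sharks  0.000000        4.000000 -4.0
Reading off the mean of column 'net', we get -4.0.

-4.0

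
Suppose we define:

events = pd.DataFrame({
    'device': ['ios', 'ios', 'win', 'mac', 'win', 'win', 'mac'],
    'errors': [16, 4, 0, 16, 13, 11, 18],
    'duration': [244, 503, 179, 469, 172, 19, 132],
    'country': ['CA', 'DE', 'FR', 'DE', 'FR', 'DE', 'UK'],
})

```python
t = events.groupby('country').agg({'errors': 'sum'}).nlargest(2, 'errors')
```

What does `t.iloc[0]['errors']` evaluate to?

group by country, sum of errors:
         errors
country        
CA           16
DE           31
FR           13
UK           18
take 2 rows with largest errors:
         errors
country        
DE           31
UK           18

31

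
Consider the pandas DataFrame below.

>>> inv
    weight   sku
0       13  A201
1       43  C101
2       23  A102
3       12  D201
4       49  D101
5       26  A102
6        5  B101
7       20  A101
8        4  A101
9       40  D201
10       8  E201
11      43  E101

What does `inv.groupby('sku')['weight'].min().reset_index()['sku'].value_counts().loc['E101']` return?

1

group by sku, min of weight:
sku
A101     4
A102    23
A201    13
B101     5
C101    43
D101    49
D201    12
E101    43
E201     8
Name: weight, dtype: int64
reset_index():
    sku  weight
0  A101       4
1  A102      23
2  A201      13
3  B101       5
4  C101      43
5  D101      49
6  D201      12
7  E101      43
8  E201       8
value_counts of sku:
sku
A101    1
A102    1
A201    1
B101    1
C101    1
D101    1
D201    1
E101    1
E201    1
Name: count, dtype: int64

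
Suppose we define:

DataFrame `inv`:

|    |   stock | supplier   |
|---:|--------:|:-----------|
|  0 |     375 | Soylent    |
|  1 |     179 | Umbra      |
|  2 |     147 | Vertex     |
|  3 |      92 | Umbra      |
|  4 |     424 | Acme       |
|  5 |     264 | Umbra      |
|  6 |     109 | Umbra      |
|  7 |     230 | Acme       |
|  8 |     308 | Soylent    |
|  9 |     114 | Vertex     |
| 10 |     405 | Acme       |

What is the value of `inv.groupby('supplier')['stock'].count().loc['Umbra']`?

group by supplier, count of stock:
supplier
Acme       3
Soylent    2
Umbra      4
Vertex     2
Name: stock, dtype: int64
Taking the value at index 'Umbra' gives 4.

4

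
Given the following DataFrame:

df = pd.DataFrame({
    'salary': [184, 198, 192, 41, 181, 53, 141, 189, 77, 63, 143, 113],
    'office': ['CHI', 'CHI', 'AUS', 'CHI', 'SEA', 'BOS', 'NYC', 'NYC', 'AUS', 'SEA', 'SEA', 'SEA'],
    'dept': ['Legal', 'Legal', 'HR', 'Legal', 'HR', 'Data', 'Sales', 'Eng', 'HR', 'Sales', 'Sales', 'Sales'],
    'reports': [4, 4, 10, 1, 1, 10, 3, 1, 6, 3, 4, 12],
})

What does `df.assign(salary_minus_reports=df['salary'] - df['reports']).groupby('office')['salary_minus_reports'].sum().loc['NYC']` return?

add column salary_minus_reports = df['salary'] - df['reports']:
    salary office   dept  reports  salary_minus_reports
0      184    CHI  Legal        4                   180
1      198    CHI  Legal        4                   194
2      192    AUS     HR       10                   182
3       41    CHI  Legal        1                    40
4      181    SEA     HR        1                   180
5       53    BOS   Data       10                    43
6      141    NYC  Sales        3                   138
7      189    NYC    Eng        1                   188
8       77    AUS     HR        6                    71
9       63    SEA  Sales        3                    60
10     143    SEA  Sales        4                   139
11     113    SEA  Sales       12                   101
group by office, sum of salary_minus_reports:
office
AUS    253
BOS     43
CHI    414
NYC    326
SEA    480
Name: salary_minus_reports, dtype: int64

326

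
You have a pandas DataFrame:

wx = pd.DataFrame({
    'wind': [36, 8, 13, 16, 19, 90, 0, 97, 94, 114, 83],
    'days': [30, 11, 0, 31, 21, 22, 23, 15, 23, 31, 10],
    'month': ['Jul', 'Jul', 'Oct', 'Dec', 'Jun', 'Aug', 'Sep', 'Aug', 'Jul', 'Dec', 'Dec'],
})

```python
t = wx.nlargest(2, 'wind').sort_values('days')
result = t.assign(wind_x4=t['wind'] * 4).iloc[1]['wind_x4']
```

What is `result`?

take 2 rows with largest wind:
   wind  days month
9   114    31   Dec
7    97    15   Aug
sort by days:
   wind  days month
7    97    15   Aug
9   114    31   Dec
add column wind_x4 = t['wind'] * 4:
   wind  days month  wind_x4
7    97    15   Aug      388
9   114    31   Dec      456
Hence 456.

456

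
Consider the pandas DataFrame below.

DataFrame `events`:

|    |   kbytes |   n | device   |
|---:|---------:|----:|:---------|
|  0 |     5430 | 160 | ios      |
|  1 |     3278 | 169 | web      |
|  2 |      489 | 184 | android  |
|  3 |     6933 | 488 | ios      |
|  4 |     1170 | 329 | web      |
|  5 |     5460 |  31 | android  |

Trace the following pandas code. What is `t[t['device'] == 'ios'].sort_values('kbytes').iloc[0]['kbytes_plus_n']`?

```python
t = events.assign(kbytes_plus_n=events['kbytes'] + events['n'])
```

5590

add column kbytes_plus_n = events['kbytes'] + events['n']:
   kbytes    n   device  kbytes_plus_n
0    5430  160      ios           5590
1    3278  169      web           3447
2     489  184  android            673
3    6933  488      ios           7421
4    1170  329      web           1499
5    5460   31  android           5491
filter rows where device == 'ios':
   kbytes    n device  kbytes_plus_n
0    5430  160    ios           5590
3    6933  488    ios           7421
sort by kbytes:
   kbytes    n device  kbytes_plus_n
0    5430  160    ios           5590
3    6933  488    ios           7421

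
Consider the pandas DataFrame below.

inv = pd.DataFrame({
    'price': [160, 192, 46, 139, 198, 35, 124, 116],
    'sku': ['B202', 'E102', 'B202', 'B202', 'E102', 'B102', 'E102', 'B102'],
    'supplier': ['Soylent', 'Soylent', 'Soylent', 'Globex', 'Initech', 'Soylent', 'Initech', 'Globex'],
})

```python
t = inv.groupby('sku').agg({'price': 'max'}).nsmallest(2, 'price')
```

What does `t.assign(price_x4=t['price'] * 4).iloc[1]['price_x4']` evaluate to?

group by sku, max of price:
      price
sku        
B102    116
B202    160
E102    198
take 2 rows with smallest price:
      price
sku        
B102    116
B202    160
add column price_x4 = t['price'] * 4:
      price  price_x4
sku                  
B102    116       464
B202    160       640

640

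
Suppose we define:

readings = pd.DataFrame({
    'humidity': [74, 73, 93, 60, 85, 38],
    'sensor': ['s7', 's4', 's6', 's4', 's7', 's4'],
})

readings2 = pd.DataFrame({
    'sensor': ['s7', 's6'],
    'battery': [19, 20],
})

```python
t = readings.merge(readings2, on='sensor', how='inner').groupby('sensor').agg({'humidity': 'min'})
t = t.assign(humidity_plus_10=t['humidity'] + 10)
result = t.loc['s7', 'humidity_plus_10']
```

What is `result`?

84

merge on 'sensor' (how='inner') → 3 rows:
   humidity sensor  battery
0        74     s7       19
1        93     s6       20
2        85     s7       19
group by sensor, min of humidity:
        humidity
sensor          
s6            93
s7            74
add column humidity_plus_10 = t['humidity'] + 10:
        humidity  humidity_plus_10
sensor                            
s6            93               103
s7            74                84
Then the value at row 's7', column 'humidity_plus_10': 84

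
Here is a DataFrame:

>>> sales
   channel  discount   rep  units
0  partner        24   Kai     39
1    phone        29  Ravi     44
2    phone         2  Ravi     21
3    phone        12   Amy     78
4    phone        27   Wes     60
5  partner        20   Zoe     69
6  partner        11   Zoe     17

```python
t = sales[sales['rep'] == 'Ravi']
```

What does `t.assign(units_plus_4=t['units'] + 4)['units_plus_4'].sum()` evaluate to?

filter rows where rep == 'Ravi':
  channel  discount   rep  units
1   phone        29  Ravi     44
2   phone         2  Ravi     21
add column units_plus_4 = t['units'] + 4:
  channel  discount   rep  units  units_plus_4
1   phone        29  Ravi     44            48
2   phone         2  Ravi     21            25

73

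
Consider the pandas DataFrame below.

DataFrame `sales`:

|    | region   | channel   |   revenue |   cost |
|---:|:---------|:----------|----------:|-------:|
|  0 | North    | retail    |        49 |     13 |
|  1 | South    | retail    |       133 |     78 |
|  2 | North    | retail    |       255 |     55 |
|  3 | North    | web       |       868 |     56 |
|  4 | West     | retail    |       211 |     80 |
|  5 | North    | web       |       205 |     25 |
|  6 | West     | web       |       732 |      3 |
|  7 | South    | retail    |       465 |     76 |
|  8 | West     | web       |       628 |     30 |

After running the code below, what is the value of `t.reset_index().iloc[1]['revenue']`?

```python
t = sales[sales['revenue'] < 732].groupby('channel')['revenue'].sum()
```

filter rows where revenue < 732:
  region channel  revenue  cost
0  North  retail       49    13
1  South  retail      133    78
2  North  retail      255    55
4   West  retail      211    80
5  North     web      205    25
7  South  retail      465    76
8   West     web      628    30
group by channel, sum of revenue:
channel
retail    1113
web        833
Name: revenue, dtype: int64
reset_index():
  channel  revenue
0  retail     1113
1     web      833
value at position 1, column 'revenue' → 833

833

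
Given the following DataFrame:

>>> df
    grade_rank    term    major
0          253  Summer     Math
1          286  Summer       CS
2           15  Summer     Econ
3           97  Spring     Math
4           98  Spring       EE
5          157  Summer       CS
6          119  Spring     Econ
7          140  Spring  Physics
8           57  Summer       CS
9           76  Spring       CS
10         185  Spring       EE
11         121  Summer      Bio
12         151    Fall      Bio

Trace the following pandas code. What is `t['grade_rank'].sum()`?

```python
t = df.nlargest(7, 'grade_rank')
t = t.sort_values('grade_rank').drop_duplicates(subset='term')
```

412

take 7 rows with largest grade_rank:
    grade_rank    term    major
1          286  Summer       CS
0          253  Summer     Math
10         185  Spring       EE
5          157  Summer       CS
12         151    Fall      Bio
7          140  Spring  Physics
11         121  Summer      Bio
sort by grade_rank:
    grade_rank    term    major
11         121  Summer      Bio
7          140  Spring  Physics
12         151    Fall      Bio
5          157  Summer       CS
10         185  Spring       EE
0          253  Summer     Math
1          286  Summer       CS
drop duplicate term (keep=first):
    grade_rank    term    major
11         121  Summer      Bio
7          140  Spring  Physics
12         151    Fall      Bio
Reading off the sum of column 'grade_rank', we get 412.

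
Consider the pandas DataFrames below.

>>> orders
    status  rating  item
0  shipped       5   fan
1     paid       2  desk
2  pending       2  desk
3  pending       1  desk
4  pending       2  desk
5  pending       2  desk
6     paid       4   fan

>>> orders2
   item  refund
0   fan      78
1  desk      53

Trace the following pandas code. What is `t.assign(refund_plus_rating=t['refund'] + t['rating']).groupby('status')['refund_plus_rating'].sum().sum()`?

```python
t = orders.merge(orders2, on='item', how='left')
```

439

merge on 'item' (how='left') → 7 rows:
    status  rating  item  refund
0  shipped       5   fan      78
1     paid       2  desk      53
2  pending       2  desk      53
3  pending       1  desk      53
4  pending       2  desk      53
5  pending       2  desk      53
6     paid       4   fan      78
add column refund_plus_rating = t['refund'] + t['rating']:
    status  rating  item  refund  refund_plus_rating
0  shipped       5   fan      78                  83
1     paid       2  desk      53                  55
2  pending       2  desk      53                  55
3  pending       1  desk      53                  54
4  pending       2  desk      53                  55
5  pending       2  desk      53                  55
6     paid       4   fan      78                  82
group by status, sum of refund_plus_rating:
status
paid       137
pending    219
shipped     83
Name: refund_plus_rating, dtype: int64
Taking the sum of the resulting series gives 439.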